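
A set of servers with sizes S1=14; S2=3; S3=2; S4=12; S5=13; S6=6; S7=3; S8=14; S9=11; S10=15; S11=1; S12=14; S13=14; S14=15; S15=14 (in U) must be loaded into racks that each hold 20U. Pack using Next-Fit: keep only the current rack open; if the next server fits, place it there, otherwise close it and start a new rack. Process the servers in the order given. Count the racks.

10

S1 (14U) → rack 1 (remaining 6U)
S2 (3U) → rack 1 (remaining 3U)
S3 (2U) → rack 1 (remaining 1U)
S4 (12U) → rack 2 (remaining 8U)
S5 (13U) → rack 3 (remaining 7U)
S6 (6U) → rack 3 (remaining 1U)
S7 (3U) → rack 4 (remaining 17U)
S8 (14U) → rack 4 (remaining 3U)
S9 (11U) → rack 5 (remaining 9U)
S10 (15U) → rack 6 (remaining 5U)
S11 (1U) → rack 6 (remaining 4U)
S12 (14U) → rack 7 (remaining 6U)
S13 (14U) → rack 8 (remaining 6U)
S14 (15U) → rack 9 (remaining 5U)
S15 (14U) → rack 10 (remaining 6U)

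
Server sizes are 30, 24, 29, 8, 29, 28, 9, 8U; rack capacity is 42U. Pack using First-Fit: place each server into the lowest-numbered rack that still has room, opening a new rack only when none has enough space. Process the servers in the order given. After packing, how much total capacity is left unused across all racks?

Put 30U in rack 1; 12U remain.
Put 24U in rack 2; 18U remain.
Put 29U in rack 3; 13U remain.
Put 8U in rack 1; 4U remain.
Put 29U in rack 4; 13U remain.
Put 28U in rack 5; 14U remain.
Put 9U in rack 2; 9U remain.
Put 8U in rack 2; 1U remain.
5 racks × 42U = 210U; used 165U; unused 45U.

45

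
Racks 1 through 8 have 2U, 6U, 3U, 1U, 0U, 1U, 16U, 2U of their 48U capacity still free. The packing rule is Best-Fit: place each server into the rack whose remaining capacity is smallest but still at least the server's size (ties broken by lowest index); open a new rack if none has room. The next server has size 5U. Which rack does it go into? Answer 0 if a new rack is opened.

2

Racks with room: rack 2 (6U), rack 7 (16U).
Tightest fit is rack 2 with 6U free.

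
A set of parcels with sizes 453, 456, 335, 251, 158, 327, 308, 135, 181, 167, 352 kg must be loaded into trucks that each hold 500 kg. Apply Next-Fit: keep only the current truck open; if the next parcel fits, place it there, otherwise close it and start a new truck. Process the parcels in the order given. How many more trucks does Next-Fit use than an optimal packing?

Next-Fit: [453] [456] [335] [251,158] [327] [308,135] [181,167] [352] → 8 trucks.
Total size 3123 kg; any packing needs at least ⌈3123/500⌉ = 7 trucks.
An optimal packing achieves that bound: [456] [453] [352,135] [335,158] [327,167] [308,181] [251] → 7 trucks.
Excess: 8 − 7 = 1.

1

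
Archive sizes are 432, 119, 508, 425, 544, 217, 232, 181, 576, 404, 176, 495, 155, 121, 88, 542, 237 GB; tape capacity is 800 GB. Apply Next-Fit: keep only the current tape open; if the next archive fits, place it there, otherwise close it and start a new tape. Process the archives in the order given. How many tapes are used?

432 GB → tape 1 (remaining 368 GB)
119 GB → tape 1 (remaining 249 GB)
508 GB → tape 2 (remaining 292 GB)
425 GB → tape 3 (remaining 375 GB)
544 GB → tape 4 (remaining 256 GB)
217 GB → tape 4 (remaining 39 GB)
232 GB → tape 5 (remaining 568 GB)
181 GB → tape 5 (remaining 387 GB)
576 GB → tape 6 (remaining 224 GB)
404 GB → tape 7 (remaining 396 GB)
176 GB → tape 7 (remaining 220 GB)
495 GB → tape 8 (remaining 305 GB)
155 GB → tape 8 (remaining 150 GB)
121 GB → tape 8 (remaining 29 GB)
88 GB → tape 9 (remaining 712 GB)
542 GB → tape 9 (remaining 170 GB)
237 GB → tape 10 (remaining 563 GB)
Final tapes: [432,119] [508] [425] [544,217] [232,181] [576] [404,176] [495,155,121] [88,542] [237].

10 tapes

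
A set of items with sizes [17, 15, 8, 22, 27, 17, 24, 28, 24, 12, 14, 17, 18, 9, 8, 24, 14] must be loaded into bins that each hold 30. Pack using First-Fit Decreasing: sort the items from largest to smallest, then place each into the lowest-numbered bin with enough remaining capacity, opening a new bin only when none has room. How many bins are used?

12

Sorted descending: 28, 27, 24, 24, 24, 22, 18, 17, 17, 17, 15, 14, 14, 12, 9, 8, 8.
28 → bin 1 (remaining 2)
27 → bin 2 (remaining 3)
24 → bin 3 (remaining 6)
24 → bin 4 (remaining 6)
24 → bin 5 (remaining 6)
22 → bin 6 (remaining 8)
18 → bin 7 (remaining 12)
17 → bin 8 (remaining 13)
17 → bin 9 (remaining 13)
17 → bin 10 (remaining 13)
15 → bin 11 (remaining 15)
14 → bin 11 (remaining 1)
14 → bin 12 (remaining 16)
12 → bin 7 (remaining 0)
9 → bin 8 (remaining 4)
8 → bin 6 (remaining 0)
8 → bin 9 (remaining 5)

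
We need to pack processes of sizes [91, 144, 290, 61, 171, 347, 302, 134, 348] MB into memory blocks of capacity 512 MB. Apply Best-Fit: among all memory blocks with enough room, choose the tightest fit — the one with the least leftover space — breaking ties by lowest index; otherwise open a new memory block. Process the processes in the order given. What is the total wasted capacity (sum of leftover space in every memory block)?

Put 91 MB in memory block 1; 421 MB remain.
Put 144 MB in memory block 1; 277 MB remain.
Put 290 MB in memory block 2; 222 MB remain.
Put 61 MB in memory block 2; 161 MB remain.
Put 171 MB in memory block 1; 106 MB remain.
Put 347 MB in memory block 3; 165 MB remain.
Put 302 MB in memory block 4; 210 MB remain.
Put 134 MB in memory block 2; 27 MB remain.
Put 348 MB in memory block 5; 164 MB remain.
5 memory blocks × 512 MB = 2560 MB; used 1888 MB; unused 672 MB.

672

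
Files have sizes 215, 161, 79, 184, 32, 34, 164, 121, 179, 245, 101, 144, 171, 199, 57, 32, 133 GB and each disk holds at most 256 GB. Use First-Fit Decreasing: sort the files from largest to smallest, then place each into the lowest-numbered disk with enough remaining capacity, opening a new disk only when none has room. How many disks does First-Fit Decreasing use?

Sorted descending: 245, 215, 199, 184, 179, 171, 164, 161, 144, 133, 121, 101, 79, 57, 34, 32, 32.
disk 1: place 245 GB, 11 GB left
disk 2: place 215 GB, 41 GB left
disk 3: place 199 GB, 57 GB left
disk 4: place 184 GB, 72 GB left
disk 5: place 179 GB, 77 GB left
disk 6: place 171 GB, 85 GB left
disk 7: place 164 GB, 92 GB left
disk 8: place 161 GB, 95 GB left
disk 9: place 144 GB, 112 GB left
disk 10: place 133 GB, 123 GB left
disk 10: place 121 GB, 2 GB left
disk 9: place 101 GB, 11 GB left
disk 6: place 79 GB, 6 GB left
disk 3: place 57 GB, 0 GB left
disk 2: place 34 GB, 7 GB left
disk 4: place 32 GB, 40 GB left
disk 4: place 32 GB, 8 GB left

10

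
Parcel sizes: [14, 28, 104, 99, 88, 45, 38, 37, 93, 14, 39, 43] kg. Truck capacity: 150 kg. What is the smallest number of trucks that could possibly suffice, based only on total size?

Total size = 14 + 28 + 104 + 99 + 88 + 45 + 38 + 37 + 93 + 14 + 39 + 43 = 642 kg.
⌈642 / 150⌉ = 5.

5 trucks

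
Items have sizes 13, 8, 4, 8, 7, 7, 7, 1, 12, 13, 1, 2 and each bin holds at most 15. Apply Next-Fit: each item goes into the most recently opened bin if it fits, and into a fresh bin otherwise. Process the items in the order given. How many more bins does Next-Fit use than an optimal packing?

1

Next-Fit: [13] [8,4] [8,7] [7,7,1] [12] [13,1] [2] → 7 bins.
Total size 83; any packing needs at least ⌈83/15⌉ = 6 bins.
An optimal packing achieves that bound: [13,2] [13,1,1] [12] [8,7] [8,7] [7,4] → 6 bins.
Excess: 7 − 6 = 1.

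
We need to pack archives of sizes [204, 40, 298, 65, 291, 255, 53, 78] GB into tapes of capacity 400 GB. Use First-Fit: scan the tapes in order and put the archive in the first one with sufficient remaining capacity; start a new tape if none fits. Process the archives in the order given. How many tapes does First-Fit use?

4

Put 204 GB in tape 1; 196 GB remain.
Put 40 GB in tape 1; 156 GB remain.
Put 298 GB in tape 2; 102 GB remain.
Put 65 GB in tape 1; 91 GB remain.
Put 291 GB in tape 3; 109 GB remain.
Put 255 GB in tape 4; 145 GB remain.
Put 53 GB in tape 1; 38 GB remain.
Put 78 GB in tape 2; 24 GB remain.
Final tapes: [204,40,65,53] [298,78] [291] [255].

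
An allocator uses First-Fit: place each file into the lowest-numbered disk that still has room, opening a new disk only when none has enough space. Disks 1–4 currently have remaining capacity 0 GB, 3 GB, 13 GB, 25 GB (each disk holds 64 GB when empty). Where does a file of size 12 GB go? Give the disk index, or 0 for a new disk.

3

Disks with room: disk 3 (13 GB), disk 4 (25 GB).
The first with room is disk 3.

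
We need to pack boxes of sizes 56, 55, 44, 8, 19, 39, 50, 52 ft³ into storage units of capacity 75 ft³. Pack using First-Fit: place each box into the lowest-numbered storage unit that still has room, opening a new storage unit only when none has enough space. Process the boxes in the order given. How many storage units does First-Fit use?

6 storage units

Put 56 ft³ in storage unit 1; 19 ft³ remain.
Put 55 ft³ in storage unit 2; 20 ft³ remain.
Put 44 ft³ in storage unit 3; 31 ft³ remain.
Put 8 ft³ in storage unit 1; 11 ft³ remain.
Put 19 ft³ in storage unit 2; 1 ft³ remain.
Put 39 ft³ in storage unit 4; 36 ft³ remain.
Put 50 ft³ in storage unit 5; 25 ft³ remain.
Put 52 ft³ in storage unit 6; 23 ft³ remain.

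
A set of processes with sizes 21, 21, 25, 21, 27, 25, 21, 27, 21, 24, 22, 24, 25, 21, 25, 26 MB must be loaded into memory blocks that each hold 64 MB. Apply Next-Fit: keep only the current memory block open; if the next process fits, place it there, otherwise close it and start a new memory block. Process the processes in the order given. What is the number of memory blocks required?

8

memory block 1: place 21 MB, 43 MB left
memory block 1: place 21 MB, 22 MB left
memory block 2: place 25 MB, 39 MB left
memory block 2: place 21 MB, 18 MB left
memory block 3: place 27 MB, 37 MB left
memory block 3: place 25 MB, 12 MB left
memory block 4: place 21 MB, 43 MB left
memory block 4: place 27 MB, 16 MB left
memory block 5: place 21 MB, 43 MB left
memory block 5: place 24 MB, 19 MB left
memory block 6: place 22 MB, 42 MB left
memory block 6: place 24 MB, 18 MB left
memory block 7: place 25 MB, 39 MB left
memory block 7: place 21 MB, 18 MB left
memory block 8: place 25 MB, 39 MB left
memory block 8: place 26 MB, 13 MB left
Final memory blocks: [21,21] [25,21] [27,25] [21,27] [21,24] [22,24] [25,21] [25,26].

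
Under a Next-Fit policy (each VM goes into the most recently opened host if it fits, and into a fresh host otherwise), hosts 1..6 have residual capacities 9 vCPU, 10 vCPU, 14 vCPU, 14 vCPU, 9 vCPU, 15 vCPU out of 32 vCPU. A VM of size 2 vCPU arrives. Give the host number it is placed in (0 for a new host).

Next-Fit only looks at host 6, which has 15 vCPU free.
2 vCPU fits there.

6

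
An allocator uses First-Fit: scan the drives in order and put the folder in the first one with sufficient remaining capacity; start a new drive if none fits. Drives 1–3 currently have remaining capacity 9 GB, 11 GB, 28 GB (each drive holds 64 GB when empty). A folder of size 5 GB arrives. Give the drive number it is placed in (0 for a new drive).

Drives with room: drive 1 (9 GB), drive 2 (11 GB), drive 3 (28 GB).
The first with room is drive 1.

1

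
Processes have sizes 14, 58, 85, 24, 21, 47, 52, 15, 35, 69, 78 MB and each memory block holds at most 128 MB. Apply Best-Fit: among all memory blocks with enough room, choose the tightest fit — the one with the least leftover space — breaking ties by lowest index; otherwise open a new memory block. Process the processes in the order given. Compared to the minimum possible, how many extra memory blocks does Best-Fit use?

1

Best-Fit: [14,58,21,35] [85,24,15] [47,52] [69] [78] → 5 memory blocks.
Total size 498 MB; any packing needs at least ⌈498/128⌉ = 4 memory blocks.
An optimal packing achieves that bound: [85,35] [78,47] [69,58] [52,24,21,15,14] → 4 memory blocks.
Excess: 5 − 4 = 1.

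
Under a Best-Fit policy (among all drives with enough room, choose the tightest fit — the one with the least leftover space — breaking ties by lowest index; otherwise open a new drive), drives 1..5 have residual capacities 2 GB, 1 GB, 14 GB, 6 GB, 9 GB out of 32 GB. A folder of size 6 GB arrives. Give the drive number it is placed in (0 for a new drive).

4

Drives with room: drive 3 (14 GB), drive 4 (6 GB), drive 5 (9 GB).
Tightest fit is drive 4 with 6 GB free.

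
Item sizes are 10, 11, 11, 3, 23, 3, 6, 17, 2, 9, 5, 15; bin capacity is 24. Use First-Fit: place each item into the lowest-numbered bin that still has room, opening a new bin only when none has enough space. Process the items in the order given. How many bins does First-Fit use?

5

10 → bin 1 (remaining 14)
11 → bin 1 (remaining 3)
11 → bin 2 (remaining 13)
3 → bin 1 (remaining 0)
23 → bin 3 (remaining 1)
3 → bin 2 (remaining 10)
6 → bin 2 (remaining 4)
17 → bin 4 (remaining 7)
2 → bin 2 (remaining 2)
9 → bin 5 (remaining 15)
5 → bin 4 (remaining 2)
15 → bin 5 (remaining 0)
Final bins: [10,11,3] [11,3,6,2] [23] [17,5] [9,15].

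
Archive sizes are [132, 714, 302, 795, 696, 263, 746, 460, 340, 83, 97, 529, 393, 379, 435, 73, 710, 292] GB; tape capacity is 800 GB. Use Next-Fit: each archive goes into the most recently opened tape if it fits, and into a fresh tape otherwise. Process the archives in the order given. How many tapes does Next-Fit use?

13

Put 132 GB in tape 1; 668 GB remain.
Put 714 GB in tape 2; 86 GB remain.
Put 302 GB in tape 3; 498 GB remain.
Put 795 GB in tape 4; 5 GB remain.
Put 696 GB in tape 5; 104 GB remain.
Put 263 GB in tape 6; 537 GB remain.
Put 746 GB in tape 7; 54 GB remain.
Put 460 GB in tape 8; 340 GB remain.
Put 340 GB in tape 8; 0 GB remain.
Put 83 GB in tape 9; 717 GB remain.
Put 97 GB in tape 9; 620 GB remain.
Put 529 GB in tape 9; 91 GB remain.
Put 393 GB in tape 10; 407 GB remain.
Put 379 GB in tape 10; 28 GB remain.
Put 435 GB in tape 11; 365 GB remain.
Put 73 GB in tape 11; 292 GB remain.
Put 710 GB in tape 12; 90 GB remain.
Put 292 GB in tape 13; 508 GB remain.
Final tapes: [132] [714] [302] [795] [696] [263] [746] [460,340] [83,97,529] [393,379] [435,73] [710] [292].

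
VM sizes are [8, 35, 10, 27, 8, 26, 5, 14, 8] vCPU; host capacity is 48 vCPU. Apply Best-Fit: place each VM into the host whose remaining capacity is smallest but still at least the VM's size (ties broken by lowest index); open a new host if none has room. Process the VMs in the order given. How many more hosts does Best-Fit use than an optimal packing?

0

Best-Fit: [8,35,5] [10,27,8] [26,14,8] → 3 hosts.
Total size 141 vCPU; any packing needs at least ⌈141/48⌉ = 3 hosts.
So 3 is already optimal.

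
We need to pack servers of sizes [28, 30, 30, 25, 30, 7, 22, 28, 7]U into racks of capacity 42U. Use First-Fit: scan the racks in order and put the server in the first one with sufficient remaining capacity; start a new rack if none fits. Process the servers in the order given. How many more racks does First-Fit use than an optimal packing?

0

First-Fit: [28,7,7] [30] [30] [25] [30] [22] [28] → 7 racks.
7 servers exceed 21U (half the capacity), and no two of those can share a rack, so at least 7 racks are needed.
So 7 is already optimal.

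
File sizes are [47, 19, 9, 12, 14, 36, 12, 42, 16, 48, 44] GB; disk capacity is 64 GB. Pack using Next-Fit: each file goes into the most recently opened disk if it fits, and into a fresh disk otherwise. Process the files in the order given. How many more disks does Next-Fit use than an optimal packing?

Next-Fit: [47] [19,9,12,14] [36,12] [42,16] [48] [44] → 6 disks.
Total size 299 GB; any packing needs at least ⌈299/64⌉ = 5 disks.
An optimal packing achieves that bound: [48,16] [47,14] [44,19] [42,12,9] [36,12] → 5 disks.
Excess: 6 − 5 = 1.

1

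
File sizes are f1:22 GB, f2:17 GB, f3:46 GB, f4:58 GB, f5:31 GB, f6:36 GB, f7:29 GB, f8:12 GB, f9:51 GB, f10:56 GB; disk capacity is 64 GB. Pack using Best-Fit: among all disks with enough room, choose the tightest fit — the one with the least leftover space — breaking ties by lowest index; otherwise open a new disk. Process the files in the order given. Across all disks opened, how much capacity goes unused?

90

Put f1 (22 GB) in disk 1; 42 GB remain.
Put f2 (17 GB) in disk 1; 25 GB remain.
Put f3 (46 GB) in disk 2; 18 GB remain.
Put f4 (58 GB) in disk 3; 6 GB remain.
Put f5 (31 GB) in disk 4; 33 GB remain.
Put f6 (36 GB) in disk 5; 28 GB remain.
Put f7 (29 GB) in disk 4; 4 GB remain.
Put f8 (12 GB) in disk 2; 6 GB remain.
Put f9 (51 GB) in disk 6; 13 GB remain.
Put f10 (56 GB) in disk 7; 8 GB remain.
7 disks × 64 GB = 448 GB; used 358 GB; unused 90 GB.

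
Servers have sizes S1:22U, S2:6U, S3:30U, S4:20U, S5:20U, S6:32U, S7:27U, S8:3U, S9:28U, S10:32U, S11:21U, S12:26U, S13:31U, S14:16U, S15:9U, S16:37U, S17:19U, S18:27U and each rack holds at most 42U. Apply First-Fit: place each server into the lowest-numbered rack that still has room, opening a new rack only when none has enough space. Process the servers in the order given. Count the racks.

S1 (22U) → rack 1 (remaining 20U)
S2 (6U) → rack 1 (remaining 14U)
S3 (30U) → rack 2 (remaining 12U)
S4 (20U) → rack 3 (remaining 22U)
S5 (20U) → rack 3 (remaining 2U)
S6 (32U) → rack 4 (remaining 10U)
S7 (27U) → rack 5 (remaining 15U)
S8 (3U) → rack 1 (remaining 11U)
S9 (28U) → rack 6 (remaining 14U)
S10 (32U) → rack 7 (remaining 10U)
S11 (21U) → rack 8 (remaining 21U)
S12 (26U) → rack 9 (remaining 16U)
S13 (31U) → rack 10 (remaining 11U)
S14 (16U) → rack 8 (remaining 5U)
S15 (9U) → rack 1 (remaining 2U)
S16 (37U) → rack 11 (remaining 5U)
S17 (19U) → rack 12 (remaining 23U)
S18 (27U) → rack 13 (remaining 15U)

13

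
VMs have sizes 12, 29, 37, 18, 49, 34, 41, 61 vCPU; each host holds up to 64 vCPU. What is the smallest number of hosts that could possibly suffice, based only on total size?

5

Total size = 12 + 29 + 37 + 18 + 49 + 34 + 41 + 61 = 281 vCPU.
⌈281 / 64⌉ = 5.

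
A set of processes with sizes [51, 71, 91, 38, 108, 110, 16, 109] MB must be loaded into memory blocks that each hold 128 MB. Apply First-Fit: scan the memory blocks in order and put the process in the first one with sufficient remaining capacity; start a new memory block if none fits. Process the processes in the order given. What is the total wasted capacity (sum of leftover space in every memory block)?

174

Put 51 MB in memory block 1; 77 MB remain.
Put 71 MB in memory block 1; 6 MB remain.
Put 91 MB in memory block 2; 37 MB remain.
Put 38 MB in memory block 3; 90 MB remain.
Put 108 MB in memory block 4; 20 MB remain.
Put 110 MB in memory block 5; 18 MB remain.
Put 16 MB in memory block 2; 21 MB remain.
Put 109 MB in memory block 6; 19 MB remain.
6 memory blocks × 128 MB = 768 MB; used 594 MB; unused 174 MB.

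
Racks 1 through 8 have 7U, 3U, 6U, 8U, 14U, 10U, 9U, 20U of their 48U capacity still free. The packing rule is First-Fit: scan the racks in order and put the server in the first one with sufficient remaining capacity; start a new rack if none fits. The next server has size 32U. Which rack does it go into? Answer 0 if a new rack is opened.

No rack has ≥ 32U free, so a new rack is opened.

0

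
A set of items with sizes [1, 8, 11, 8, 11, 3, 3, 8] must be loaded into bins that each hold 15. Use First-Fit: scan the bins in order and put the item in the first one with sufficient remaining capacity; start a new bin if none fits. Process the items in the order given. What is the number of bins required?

Put 1 in bin 1; 14 remain.
Put 8 in bin 1; 6 remain.
Put 11 in bin 2; 4 remain.
Put 8 in bin 3; 7 remain.
Put 11 in bin 4; 4 remain.
Put 3 in bin 1; 3 remain.
Put 3 in bin 1; 0 remain.
Put 8 in bin 5; 7 remain.

5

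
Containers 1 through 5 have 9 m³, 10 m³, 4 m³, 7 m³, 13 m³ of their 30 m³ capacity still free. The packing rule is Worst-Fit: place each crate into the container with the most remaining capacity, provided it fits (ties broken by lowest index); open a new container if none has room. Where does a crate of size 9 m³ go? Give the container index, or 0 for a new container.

Containers with room: container 1 (9 m³), container 2 (10 m³), container 5 (13 m³).
Most room is container 5 with 13 m³ free.

5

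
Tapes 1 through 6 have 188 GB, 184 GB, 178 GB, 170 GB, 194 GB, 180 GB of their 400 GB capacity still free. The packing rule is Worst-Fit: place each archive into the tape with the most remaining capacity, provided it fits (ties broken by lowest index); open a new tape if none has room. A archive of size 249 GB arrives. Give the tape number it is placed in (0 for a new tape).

No tape has ≥ 249 GB free, so a new tape is opened.

0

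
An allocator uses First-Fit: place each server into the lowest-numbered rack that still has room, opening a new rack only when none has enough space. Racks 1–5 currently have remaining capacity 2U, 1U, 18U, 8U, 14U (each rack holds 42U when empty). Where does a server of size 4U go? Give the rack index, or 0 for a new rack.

Racks with room: rack 3 (18U), rack 4 (8U), rack 5 (14U).
The first with room is rack 3.

3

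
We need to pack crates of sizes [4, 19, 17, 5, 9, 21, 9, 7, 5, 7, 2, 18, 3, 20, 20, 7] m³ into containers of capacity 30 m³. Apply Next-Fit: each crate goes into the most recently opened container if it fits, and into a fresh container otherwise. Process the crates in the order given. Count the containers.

4 m³ → container 1 (remaining 26 m³)
19 m³ → container 1 (remaining 7 m³)
17 m³ → container 2 (remaining 13 m³)
5 m³ → container 2 (remaining 8 m³)
9 m³ → container 3 (remaining 21 m³)
21 m³ → container 3 (remaining 0 m³)
9 m³ → container 4 (remaining 21 m³)
7 m³ → container 4 (remaining 14 m³)
5 m³ → container 4 (remaining 9 m³)
7 m³ → container 4 (remaining 2 m³)
2 m³ → container 4 (remaining 0 m³)
18 m³ → container 5 (remaining 12 m³)
3 m³ → container 5 (remaining 9 m³)
20 m³ → container 6 (remaining 10 m³)
20 m³ → container 7 (remaining 10 m³)
7 m³ → container 7 (remaining 3 m³)

7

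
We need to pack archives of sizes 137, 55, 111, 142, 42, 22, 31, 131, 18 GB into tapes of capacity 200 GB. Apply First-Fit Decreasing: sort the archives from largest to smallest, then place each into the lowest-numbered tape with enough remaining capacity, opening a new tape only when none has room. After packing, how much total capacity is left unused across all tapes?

Sorted descending: 142, 137, 131, 111, 55, 42, 31, 22, 18.
tape 1: place 142 GB, 58 GB left
tape 2: place 137 GB, 63 GB left
tape 3: place 131 GB, 69 GB left
tape 4: place 111 GB, 89 GB left
tape 1: place 55 GB, 3 GB left
tape 2: place 42 GB, 21 GB left
tape 3: place 31 GB, 38 GB left
tape 3: place 22 GB, 16 GB left
tape 2: place 18 GB, 3 GB left
4 tapes × 200 GB = 800 GB; used 689 GB; unused 111 GB.

111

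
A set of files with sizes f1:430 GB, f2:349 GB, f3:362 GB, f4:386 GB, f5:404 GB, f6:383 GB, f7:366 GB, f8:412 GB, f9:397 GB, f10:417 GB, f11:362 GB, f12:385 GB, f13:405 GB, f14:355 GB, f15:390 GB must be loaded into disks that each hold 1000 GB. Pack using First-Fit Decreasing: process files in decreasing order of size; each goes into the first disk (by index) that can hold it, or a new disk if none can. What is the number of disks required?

8 disks

Sorted descending: 430, 417, 412, 405, 404, 397, 390, 386, 385, 383, 366, 362, 362, 355, 349.
disk 1: place 430 GB, 570 GB left
disk 1: place 417 GB, 153 GB left
disk 2: place 412 GB, 588 GB left
disk 2: place 405 GB, 183 GB left
disk 3: place 404 GB, 596 GB left
disk 3: place 397 GB, 199 GB left
disk 4: place 390 GB, 610 GB left
disk 4: place 386 GB, 224 GB left
disk 5: place 385 GB, 615 GB left
disk 5: place 383 GB, 232 GB left
disk 6: place 366 GB, 634 GB left
disk 6: place 362 GB, 272 GB left
disk 7: place 362 GB, 638 GB left
disk 7: place 355 GB, 283 GB left
disk 8: place 349 GB, 651 GB left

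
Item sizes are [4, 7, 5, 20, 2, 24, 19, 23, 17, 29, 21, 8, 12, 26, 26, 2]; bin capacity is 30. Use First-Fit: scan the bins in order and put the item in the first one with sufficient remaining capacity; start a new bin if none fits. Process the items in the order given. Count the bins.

10 bins

Put 4 in bin 1; 26 remain.
Put 7 in bin 1; 19 remain.
Put 5 in bin 1; 14 remain.
Put 20 in bin 2; 10 remain.
Put 2 in bin 1; 12 remain.
Put 24 in bin 3; 6 remain.
Put 19 in bin 4; 11 remain.
Put 23 in bin 5; 7 remain.
Put 17 in bin 6; 13 remain.
Put 29 in bin 7; 1 remain.
Put 21 in bin 8; 9 remain.
Put 8 in bin 1; 4 remain.
Put 12 in bin 6; 1 remain.
Put 26 in bin 9; 4 remain.
Put 26 in bin 10; 4 remain.
Put 2 in bin 1; 2 remain.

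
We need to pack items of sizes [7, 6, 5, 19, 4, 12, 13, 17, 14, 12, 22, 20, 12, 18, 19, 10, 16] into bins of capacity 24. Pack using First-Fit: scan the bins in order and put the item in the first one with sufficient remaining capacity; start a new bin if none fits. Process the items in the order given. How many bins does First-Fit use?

12

7 → bin 1 (remaining 17)
6 → bin 1 (remaining 11)
5 → bin 1 (remaining 6)
19 → bin 2 (remaining 5)
4 → bin 1 (remaining 2)
12 → bin 3 (remaining 12)
13 → bin 4 (remaining 11)
17 → bin 5 (remaining 7)
14 → bin 6 (remaining 10)
12 → bin 3 (remaining 0)
22 → bin 7 (remaining 2)
20 → bin 8 (remaining 4)
12 → bin 9 (remaining 12)
18 → bin 10 (remaining 6)
19 → bin 11 (remaining 5)
10 → bin 4 (remaining 1)
16 → bin 12 (remaining 8)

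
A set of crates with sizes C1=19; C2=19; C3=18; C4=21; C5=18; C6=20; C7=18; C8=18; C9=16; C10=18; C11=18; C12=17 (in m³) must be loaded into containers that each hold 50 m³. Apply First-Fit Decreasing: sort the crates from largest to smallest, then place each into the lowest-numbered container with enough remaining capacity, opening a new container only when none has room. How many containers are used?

Sorted descending: 21, 20, 19, 19, 18, 18, 18, 18, 18, 18, 17, 16.
container 1: place 21 m³, 29 m³ left
container 1: place 20 m³, 9 m³ left
container 2: place 19 m³, 31 m³ left
container 2: place 19 m³, 12 m³ left
container 3: place 18 m³, 32 m³ left
container 3: place 18 m³, 14 m³ left
container 4: place 18 m³, 32 m³ left
container 4: place 18 m³, 14 m³ left
container 5: place 18 m³, 32 m³ left
container 5: place 18 m³, 14 m³ left
container 6: place 17 m³, 33 m³ left
container 6: place 16 m³, 17 m³ left
Final containers: [21,20] [19,19] [18,18] [18,18] [18,18] [17,16].

6 containers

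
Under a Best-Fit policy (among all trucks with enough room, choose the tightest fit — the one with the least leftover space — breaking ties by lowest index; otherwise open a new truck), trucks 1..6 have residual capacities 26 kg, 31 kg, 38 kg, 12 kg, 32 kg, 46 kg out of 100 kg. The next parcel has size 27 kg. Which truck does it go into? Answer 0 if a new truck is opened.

Trucks with room: truck 2 (31 kg), truck 3 (38 kg), truck 5 (32 kg), truck 6 (46 kg).
Tightest fit is truck 2 with 31 kg free.

2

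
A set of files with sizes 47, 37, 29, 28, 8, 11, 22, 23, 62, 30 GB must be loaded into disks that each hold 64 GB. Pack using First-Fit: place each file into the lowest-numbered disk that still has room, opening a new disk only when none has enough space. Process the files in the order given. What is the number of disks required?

6 disks

47 GB → disk 1 (remaining 17 GB)
37 GB → disk 2 (remaining 27 GB)
29 GB → disk 3 (remaining 35 GB)
28 GB → disk 3 (remaining 7 GB)
8 GB → disk 1 (remaining 9 GB)
11 GB → disk 2 (remaining 16 GB)
22 GB → disk 4 (remaining 42 GB)
23 GB → disk 4 (remaining 19 GB)
62 GB → disk 5 (remaining 2 GB)
30 GB → disk 6 (remaining 34 GB)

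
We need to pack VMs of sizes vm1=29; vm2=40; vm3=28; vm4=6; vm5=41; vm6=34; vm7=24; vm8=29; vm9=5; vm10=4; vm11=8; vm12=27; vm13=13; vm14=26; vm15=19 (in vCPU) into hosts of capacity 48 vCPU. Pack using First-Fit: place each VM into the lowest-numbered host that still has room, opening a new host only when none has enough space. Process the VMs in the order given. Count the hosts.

9

Put vm1 (29 vCPU) in host 1; 19 vCPU remain.
Put vm2 (40 vCPU) in host 2; 8 vCPU remain.
Put vm3 (28 vCPU) in host 3; 20 vCPU remain.
Put vm4 (6 vCPU) in host 1; 13 vCPU remain.
Put vm5 (41 vCPU) in host 4; 7 vCPU remain.
Put vm6 (34 vCPU) in host 5; 14 vCPU remain.
Put vm7 (24 vCPU) in host 6; 24 vCPU remain.
Put vm8 (29 vCPU) in host 7; 19 vCPU remain.
Put vm9 (5 vCPU) in host 1; 8 vCPU remain.
Put vm10 (4 vCPU) in host 1; 4 vCPU remain.
Put vm11 (8 vCPU) in host 2; 0 vCPU remain.
Put vm12 (27 vCPU) in host 8; 21 vCPU remain.
Put vm13 (13 vCPU) in host 3; 7 vCPU remain.
Put vm14 (26 vCPU) in host 9; 22 vCPU remain.
Put vm15 (19 vCPU) in host 6; 5 vCPU remain.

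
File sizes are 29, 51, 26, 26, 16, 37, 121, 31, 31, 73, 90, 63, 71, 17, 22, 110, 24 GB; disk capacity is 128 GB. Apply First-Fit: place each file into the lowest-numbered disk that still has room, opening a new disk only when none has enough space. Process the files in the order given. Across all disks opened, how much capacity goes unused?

186

disk 1: place 29 GB, 99 GB left
disk 1: place 51 GB, 48 GB left
disk 1: place 26 GB, 22 GB left
disk 2: place 26 GB, 102 GB left
disk 1: place 16 GB, 6 GB left
disk 2: place 37 GB, 65 GB left
disk 3: place 121 GB, 7 GB left
disk 2: place 31 GB, 34 GB left
disk 2: place 31 GB, 3 GB left
disk 4: place 73 GB, 55 GB left
disk 5: place 90 GB, 38 GB left
disk 6: place 63 GB, 65 GB left
disk 7: place 71 GB, 57 GB left
disk 4: place 17 GB, 38 GB left
disk 4: place 22 GB, 16 GB left
disk 8: place 110 GB, 18 GB left
disk 5: place 24 GB, 14 GB left
8 disks × 128 GB = 1024 GB; used 838 GB; unused 186 GB.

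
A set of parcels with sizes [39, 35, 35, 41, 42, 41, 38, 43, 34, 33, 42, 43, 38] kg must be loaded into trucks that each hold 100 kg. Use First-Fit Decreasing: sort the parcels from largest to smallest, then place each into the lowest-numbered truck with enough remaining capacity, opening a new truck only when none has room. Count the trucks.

7

Sorted descending: 43, 43, 42, 42, 41, 41, 39, 38, 38, 35, 35, 34, 33.
Put 43 kg in truck 1; 57 kg remain.
Put 43 kg in truck 1; 14 kg remain.
Put 42 kg in truck 2; 58 kg remain.
Put 42 kg in truck 2; 16 kg remain.
Put 41 kg in truck 3; 59 kg remain.
Put 41 kg in truck 3; 18 kg remain.
Put 39 kg in truck 4; 61 kg remain.
Put 38 kg in truck 4; 23 kg remain.
Put 38 kg in truck 5; 62 kg remain.
Put 35 kg in truck 5; 27 kg remain.
Put 35 kg in truck 6; 65 kg remain.
Put 34 kg in truck 6; 31 kg remain.
Put 33 kg in truck 7; 67 kg remain.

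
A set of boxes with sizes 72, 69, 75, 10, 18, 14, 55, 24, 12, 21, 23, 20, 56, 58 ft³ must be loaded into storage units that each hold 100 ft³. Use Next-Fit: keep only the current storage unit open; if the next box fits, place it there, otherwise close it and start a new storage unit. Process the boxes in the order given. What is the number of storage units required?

7 storage units

storage unit 1: place 72 ft³, 28 ft³ left
storage unit 2: place 69 ft³, 31 ft³ left
storage unit 3: place 75 ft³, 25 ft³ left
storage unit 3: place 10 ft³, 15 ft³ left
storage unit 4: place 18 ft³, 82 ft³ left
storage unit 4: place 14 ft³, 68 ft³ left
storage unit 4: place 55 ft³, 13 ft³ left
storage unit 5: place 24 ft³, 76 ft³ left
storage unit 5: place 12 ft³, 64 ft³ left
storage unit 5: place 21 ft³, 43 ft³ left
storage unit 5: place 23 ft³, 20 ft³ left
storage unit 5: place 20 ft³, 0 ft³ left
storage unit 6: place 56 ft³, 44 ft³ left
storage unit 7: place 58 ft³, 42 ft³ left
Final storage units: [72] [69] [75,10] [18,14,55] [24,12,21,23,20] [56] [58].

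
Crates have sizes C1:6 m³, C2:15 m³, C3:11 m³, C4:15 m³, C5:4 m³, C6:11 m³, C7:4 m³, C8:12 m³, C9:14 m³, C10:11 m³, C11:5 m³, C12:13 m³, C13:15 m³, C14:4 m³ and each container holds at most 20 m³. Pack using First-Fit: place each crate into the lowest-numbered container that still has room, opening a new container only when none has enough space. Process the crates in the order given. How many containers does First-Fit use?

9 containers

Put C1 (6 m³) in container 1; 14 m³ remain.
Put C2 (15 m³) in container 2; 5 m³ remain.
Put C3 (11 m³) in container 1; 3 m³ remain.
Put C4 (15 m³) in container 3; 5 m³ remain.
Put C5 (4 m³) in container 2; 1 m³ remain.
Put C6 (11 m³) in container 4; 9 m³ remain.
Put C7 (4 m³) in container 3; 1 m³ remain.
Put C8 (12 m³) in container 5; 8 m³ remain.
Put C9 (14 m³) in container 6; 6 m³ remain.
Put C10 (11 m³) in container 7; 9 m³ remain.
Put C11 (5 m³) in container 4; 4 m³ remain.
Put C12 (13 m³) in container 8; 7 m³ remain.
Put C13 (15 m³) in container 9; 5 m³ remain.
Put C14 (4 m³) in container 4; 0 m³ remain.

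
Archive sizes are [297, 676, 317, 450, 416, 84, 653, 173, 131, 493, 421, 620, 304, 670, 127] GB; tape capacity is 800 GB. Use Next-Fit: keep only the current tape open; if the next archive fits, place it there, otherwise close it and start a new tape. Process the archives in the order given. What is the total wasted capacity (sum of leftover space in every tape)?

tape 1: place 297 GB, 503 GB left
tape 2: place 676 GB, 124 GB left
tape 3: place 317 GB, 483 GB left
tape 3: place 450 GB, 33 GB left
tape 4: place 416 GB, 384 GB left
tape 4: place 84 GB, 300 GB left
tape 5: place 653 GB, 147 GB left
tape 6: place 173 GB, 627 GB left
tape 6: place 131 GB, 496 GB left
tape 6: place 493 GB, 3 GB left
tape 7: place 421 GB, 379 GB left
tape 8: place 620 GB, 180 GB left
tape 9: place 304 GB, 496 GB left
tape 10: place 670 GB, 130 GB left
tape 10: place 127 GB, 3 GB left
10 tapes × 800 GB = 8000 GB; used 5832 GB; unused 2168 GB.

2168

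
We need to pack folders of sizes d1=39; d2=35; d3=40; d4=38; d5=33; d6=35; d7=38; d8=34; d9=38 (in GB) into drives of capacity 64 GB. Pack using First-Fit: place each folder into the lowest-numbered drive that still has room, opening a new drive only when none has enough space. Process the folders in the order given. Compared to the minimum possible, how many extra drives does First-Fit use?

First-Fit: [39] [35] [40] [38] [33] [35] [38] [34] [38] → 9 drives.
9 folders exceed 32 GB (half the capacity), and no two of those can share a drive, so at least 9 drives are needed.
So 9 is already optimal.

0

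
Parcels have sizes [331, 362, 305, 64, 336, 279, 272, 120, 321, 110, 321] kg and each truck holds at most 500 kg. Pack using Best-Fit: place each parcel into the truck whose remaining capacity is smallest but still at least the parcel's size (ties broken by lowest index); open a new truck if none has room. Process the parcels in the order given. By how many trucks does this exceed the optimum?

Best-Fit: [331,110] [362,64] [305] [336,120] [279] [272] [321] [321] → 8 trucks.
8 parcels exceed 250 kg (half the capacity), and no two of those can share a truck, so at least 8 trucks are needed.
So 8 is already optimal.

0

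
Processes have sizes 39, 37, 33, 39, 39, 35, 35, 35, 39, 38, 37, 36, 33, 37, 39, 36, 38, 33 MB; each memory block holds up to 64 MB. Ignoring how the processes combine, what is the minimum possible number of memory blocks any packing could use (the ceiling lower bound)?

11

Total size = 39 + 37 + 33 + 39 + 39 + 35 + 35 + 35 + 39 + 38 + 37 + 36 + 33 + 37 + 39 + 36 + 38 + 33 = 658 MB.
⌈658 / 64⌉ = 11.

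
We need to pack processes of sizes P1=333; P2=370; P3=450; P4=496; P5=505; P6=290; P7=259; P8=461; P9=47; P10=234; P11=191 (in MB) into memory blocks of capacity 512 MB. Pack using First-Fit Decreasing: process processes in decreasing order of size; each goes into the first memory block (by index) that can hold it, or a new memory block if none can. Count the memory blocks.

8

Sorted descending: 505, 496, 461, 450, 370, 333, 290, 259, 234, 191, 47.
Put 505 MB in memory block 1; 7 MB remain.
Put 496 MB in memory block 2; 16 MB remain.
Put 461 MB in memory block 3; 51 MB remain.
Put 450 MB in memory block 4; 62 MB remain.
Put 370 MB in memory block 5; 142 MB remain.
Put 333 MB in memory block 6; 179 MB remain.
Put 290 MB in memory block 7; 222 MB remain.
Put 259 MB in memory block 8; 253 MB remain.
Put 234 MB in memory block 8; 19 MB remain.
Put 191 MB in memory block 7; 31 MB remain.
Put 47 MB in memory block 3; 4 MB remain.
Final memory blocks: [505] [496] [461,47] [450] [370] [333] [290,191] [259,234].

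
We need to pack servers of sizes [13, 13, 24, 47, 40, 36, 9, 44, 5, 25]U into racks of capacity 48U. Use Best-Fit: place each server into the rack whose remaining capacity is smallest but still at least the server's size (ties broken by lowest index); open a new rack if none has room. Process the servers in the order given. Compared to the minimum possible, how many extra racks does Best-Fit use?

1

Best-Fit: [13,13] [24] [47] [40,5] [36,9] [44] [25] → 7 racks.
Total size 256U; any packing needs at least ⌈256/48⌉ = 6 racks.
An optimal packing achieves that bound: [47] [44] [40,5] [36,9] [25,13] [24,13] → 6 racks.
Excess: 7 − 6 = 1.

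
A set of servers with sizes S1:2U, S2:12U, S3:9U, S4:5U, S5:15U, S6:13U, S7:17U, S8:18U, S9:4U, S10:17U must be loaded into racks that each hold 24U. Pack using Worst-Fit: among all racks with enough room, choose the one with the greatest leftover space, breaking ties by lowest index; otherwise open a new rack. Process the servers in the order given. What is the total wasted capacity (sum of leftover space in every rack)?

rack 1: place S1 (2U), 22U left
rack 1: place S2 (12U), 10U left
rack 1: place S3 (9U), 1U left
rack 2: place S4 (5U), 19U left
rack 2: place S5 (15U), 4U left
rack 3: place S6 (13U), 11U left
rack 4: place S7 (17U), 7U left
rack 5: place S8 (18U), 6U left
rack 3: place S9 (4U), 7U left
rack 6: place S10 (17U), 7U left
6 racks × 24U = 144U; used 112U; unused 32U.

32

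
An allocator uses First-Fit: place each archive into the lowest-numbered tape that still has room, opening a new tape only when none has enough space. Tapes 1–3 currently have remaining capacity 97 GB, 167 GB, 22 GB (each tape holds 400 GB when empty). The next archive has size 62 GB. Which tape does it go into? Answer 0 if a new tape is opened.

Tapes with room: tape 1 (97 GB), tape 2 (167 GB).
The first with room is tape 1.

1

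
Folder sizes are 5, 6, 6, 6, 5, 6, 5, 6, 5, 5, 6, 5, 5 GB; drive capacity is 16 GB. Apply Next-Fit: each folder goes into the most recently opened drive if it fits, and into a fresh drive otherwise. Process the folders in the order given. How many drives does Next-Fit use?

Put 5 GB in drive 1; 11 GB remain.
Put 6 GB in drive 1; 5 GB remain.
Put 6 GB in drive 2; 10 GB remain.
Put 6 GB in drive 2; 4 GB remain.
Put 5 GB in drive 3; 11 GB remain.
Put 6 GB in drive 3; 5 GB remain.
Put 5 GB in drive 3; 0 GB remain.
Put 6 GB in drive 4; 10 GB remain.
Put 5 GB in drive 4; 5 GB remain.
Put 5 GB in drive 4; 0 GB remain.
Put 6 GB in drive 5; 10 GB remain.
Put 5 GB in drive 5; 5 GB remain.
Put 5 GB in drive 5; 0 GB remain.

5 drives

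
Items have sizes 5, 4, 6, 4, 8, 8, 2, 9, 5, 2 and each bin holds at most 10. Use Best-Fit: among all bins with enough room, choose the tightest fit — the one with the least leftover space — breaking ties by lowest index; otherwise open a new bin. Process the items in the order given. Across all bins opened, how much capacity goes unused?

7

Put 5 in bin 1; 5 remain.
Put 4 in bin 1; 1 remain.
Put 6 in bin 2; 4 remain.
Put 4 in bin 2; 0 remain.
Put 8 in bin 3; 2 remain.
Put 8 in bin 4; 2 remain.
Put 2 in bin 3; 0 remain.
Put 9 in bin 5; 1 remain.
Put 5 in bin 6; 5 remain.
Put 2 in bin 4; 0 remain.
6 bins × 10 = 60; used 53; unused 7.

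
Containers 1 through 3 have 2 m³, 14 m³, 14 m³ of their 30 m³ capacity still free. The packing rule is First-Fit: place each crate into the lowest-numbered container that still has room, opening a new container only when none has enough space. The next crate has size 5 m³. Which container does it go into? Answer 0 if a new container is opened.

2

Containers with room: container 2 (14 m³), container 3 (14 m³).
The first with room is container 2.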